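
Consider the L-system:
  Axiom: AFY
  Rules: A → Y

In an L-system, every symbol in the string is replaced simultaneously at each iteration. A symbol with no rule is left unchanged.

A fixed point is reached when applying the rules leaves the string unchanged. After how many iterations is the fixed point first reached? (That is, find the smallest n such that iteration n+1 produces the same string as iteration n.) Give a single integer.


Step 0: AFY
Step 1: YFY
Step 2: YFY  (unchanged — fixed point at step 1)

Answer: 1


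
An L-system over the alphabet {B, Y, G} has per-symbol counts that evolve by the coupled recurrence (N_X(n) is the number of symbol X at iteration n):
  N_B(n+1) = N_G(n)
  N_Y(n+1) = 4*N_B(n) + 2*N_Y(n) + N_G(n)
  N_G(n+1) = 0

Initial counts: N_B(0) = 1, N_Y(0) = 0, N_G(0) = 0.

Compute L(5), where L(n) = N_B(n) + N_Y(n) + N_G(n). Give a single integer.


Answer: 64

Derivation:
Step 0: N_B=1, N_Y=0, N_G=0, L=1
Step 1: N_B=0, N_Y=4, N_G=0, L=4
Step 2: N_B=0, N_Y=8, N_G=0, L=8
Step 3: N_B=0, N_Y=16, N_G=0, L=16
Step 4: N_B=0, N_Y=32, N_G=0, L=32
Step 5: N_B=0, N_Y=64, N_G=0, L=64


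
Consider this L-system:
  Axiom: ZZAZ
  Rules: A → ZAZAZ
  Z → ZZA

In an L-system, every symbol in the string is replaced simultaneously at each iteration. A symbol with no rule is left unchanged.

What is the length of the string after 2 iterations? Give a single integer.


Answer: 52

Derivation:
Step 0: length = 4
Step 1: length = 14
Step 2: length = 52


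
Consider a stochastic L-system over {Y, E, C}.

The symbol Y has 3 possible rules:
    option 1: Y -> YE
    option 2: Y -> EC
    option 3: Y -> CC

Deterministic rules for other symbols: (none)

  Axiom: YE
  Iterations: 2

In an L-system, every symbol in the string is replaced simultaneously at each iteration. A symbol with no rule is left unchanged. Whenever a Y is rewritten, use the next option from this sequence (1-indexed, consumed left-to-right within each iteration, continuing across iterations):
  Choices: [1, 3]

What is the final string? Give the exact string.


Answer: CCEE

Derivation:
Step 0: YE
Step 1: YEE  (used choices [1])
Step 2: CCEE  (used choices [3])


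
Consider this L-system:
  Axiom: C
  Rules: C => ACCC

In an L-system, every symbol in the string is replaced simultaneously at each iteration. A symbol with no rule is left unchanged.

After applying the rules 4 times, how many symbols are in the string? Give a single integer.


Step 0: length = 1
Step 1: length = 4
Step 2: length = 13
Step 3: length = 40
Step 4: length = 121

Answer: 121


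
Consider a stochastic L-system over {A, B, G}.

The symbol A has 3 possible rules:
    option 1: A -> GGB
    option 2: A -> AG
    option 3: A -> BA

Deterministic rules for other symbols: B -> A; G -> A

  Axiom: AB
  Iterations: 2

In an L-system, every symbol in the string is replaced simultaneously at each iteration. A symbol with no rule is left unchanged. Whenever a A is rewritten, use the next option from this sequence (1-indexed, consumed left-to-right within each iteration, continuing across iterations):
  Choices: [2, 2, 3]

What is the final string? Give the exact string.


Step 0: AB
Step 1: AGA  (used choices [2])
Step 2: AGABA  (used choices [2, 3])

Answer: AGABA


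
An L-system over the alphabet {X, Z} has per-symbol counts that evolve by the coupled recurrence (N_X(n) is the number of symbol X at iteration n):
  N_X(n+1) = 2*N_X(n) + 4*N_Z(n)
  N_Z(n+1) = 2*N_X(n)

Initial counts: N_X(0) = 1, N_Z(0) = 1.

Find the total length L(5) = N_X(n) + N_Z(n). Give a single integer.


Step 0: N_X=1, N_Z=1, L=2
Step 1: N_X=6, N_Z=2, L=8
Step 2: N_X=20, N_Z=12, L=32
Step 3: N_X=88, N_Z=40, L=128
Step 4: N_X=336, N_Z=176, L=512
Step 5: N_X=1376, N_Z=672, L=2048

Answer: 2048


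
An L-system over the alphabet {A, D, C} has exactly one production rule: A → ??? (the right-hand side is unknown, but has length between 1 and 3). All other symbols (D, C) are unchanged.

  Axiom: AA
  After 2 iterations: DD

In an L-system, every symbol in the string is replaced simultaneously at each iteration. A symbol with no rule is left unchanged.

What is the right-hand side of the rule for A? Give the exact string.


Trying A → D:
  Step 0: AA
  Step 1: DD
  Step 2: DD
Matches the given result.

Answer: D


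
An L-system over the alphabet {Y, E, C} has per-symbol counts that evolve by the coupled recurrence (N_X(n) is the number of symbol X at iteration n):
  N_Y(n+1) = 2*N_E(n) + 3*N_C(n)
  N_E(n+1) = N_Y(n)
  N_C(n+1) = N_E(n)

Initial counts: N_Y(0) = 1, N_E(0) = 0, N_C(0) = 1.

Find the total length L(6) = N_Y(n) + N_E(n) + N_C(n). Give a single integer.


Answer: 90

Derivation:
Step 0: N_Y=1, N_E=0, N_C=1, L=2
Step 1: N_Y=3, N_E=1, N_C=0, L=4
Step 2: N_Y=2, N_E=3, N_C=1, L=6
Step 3: N_Y=9, N_E=2, N_C=3, L=14
Step 4: N_Y=13, N_E=9, N_C=2, L=24
Step 5: N_Y=24, N_E=13, N_C=9, L=46
Step 6: N_Y=53, N_E=24, N_C=13, L=90


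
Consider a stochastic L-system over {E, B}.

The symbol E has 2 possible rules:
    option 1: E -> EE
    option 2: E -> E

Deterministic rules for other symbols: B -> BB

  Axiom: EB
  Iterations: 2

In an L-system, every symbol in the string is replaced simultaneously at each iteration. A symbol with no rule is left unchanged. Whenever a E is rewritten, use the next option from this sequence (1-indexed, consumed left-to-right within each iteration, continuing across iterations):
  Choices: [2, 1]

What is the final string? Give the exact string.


Step 0: EB
Step 1: EBB  (used choices [2])
Step 2: EEBBBB  (used choices [1])

Answer: EEBBBB


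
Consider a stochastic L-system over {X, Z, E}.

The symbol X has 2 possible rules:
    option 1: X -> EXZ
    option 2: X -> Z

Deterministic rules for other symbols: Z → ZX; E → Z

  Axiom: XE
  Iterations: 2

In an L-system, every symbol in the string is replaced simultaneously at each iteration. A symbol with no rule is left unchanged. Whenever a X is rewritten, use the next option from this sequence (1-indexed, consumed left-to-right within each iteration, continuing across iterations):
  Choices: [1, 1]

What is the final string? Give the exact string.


Answer: ZEXZZXZX

Derivation:
Step 0: XE
Step 1: EXZZ  (used choices [1])
Step 2: ZEXZZXZX  (used choices [1])


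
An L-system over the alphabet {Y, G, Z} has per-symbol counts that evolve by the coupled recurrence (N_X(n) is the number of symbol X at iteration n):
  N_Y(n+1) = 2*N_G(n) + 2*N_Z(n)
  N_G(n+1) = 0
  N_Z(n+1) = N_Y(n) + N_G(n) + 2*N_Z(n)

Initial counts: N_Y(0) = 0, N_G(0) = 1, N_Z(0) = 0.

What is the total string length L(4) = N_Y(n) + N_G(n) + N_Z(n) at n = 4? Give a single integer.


Answer: 48

Derivation:
Step 0: N_Y=0, N_G=1, N_Z=0, L=1
Step 1: N_Y=2, N_G=0, N_Z=1, L=3
Step 2: N_Y=2, N_G=0, N_Z=4, L=6
Step 3: N_Y=8, N_G=0, N_Z=10, L=18
Step 4: N_Y=20, N_G=0, N_Z=28, L=48


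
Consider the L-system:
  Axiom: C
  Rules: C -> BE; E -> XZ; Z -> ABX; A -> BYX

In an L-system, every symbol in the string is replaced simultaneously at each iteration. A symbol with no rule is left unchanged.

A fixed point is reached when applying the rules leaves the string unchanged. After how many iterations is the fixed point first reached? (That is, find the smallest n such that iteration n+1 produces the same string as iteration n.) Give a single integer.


Step 0: C
Step 1: BE
Step 2: BXZ
Step 3: BXABX
Step 4: BXBYXBX
Step 5: BXBYXBX  (unchanged — fixed point at step 4)

Answer: 4


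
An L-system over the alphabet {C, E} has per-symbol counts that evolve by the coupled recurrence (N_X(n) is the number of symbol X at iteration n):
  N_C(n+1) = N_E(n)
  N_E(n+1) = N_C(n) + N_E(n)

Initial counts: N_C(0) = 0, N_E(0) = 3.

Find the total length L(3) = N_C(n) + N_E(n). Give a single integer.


Answer: 15

Derivation:
Step 0: N_C=0, N_E=3, L=3
Step 1: N_C=3, N_E=3, L=6
Step 2: N_C=3, N_E=6, L=9
Step 3: N_C=6, N_E=9, L=15


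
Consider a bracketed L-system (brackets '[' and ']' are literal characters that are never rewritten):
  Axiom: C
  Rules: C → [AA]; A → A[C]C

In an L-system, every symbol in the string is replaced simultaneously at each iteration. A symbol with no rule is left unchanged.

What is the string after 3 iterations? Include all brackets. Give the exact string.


Answer: [A[C]C[[AA]][AA]A[C]C[[AA]][AA]]

Derivation:
Step 0: C
Step 1: [AA]
Step 2: [A[C]CA[C]C]
Step 3: [A[C]C[[AA]][AA]A[C]C[[AA]][AA]]


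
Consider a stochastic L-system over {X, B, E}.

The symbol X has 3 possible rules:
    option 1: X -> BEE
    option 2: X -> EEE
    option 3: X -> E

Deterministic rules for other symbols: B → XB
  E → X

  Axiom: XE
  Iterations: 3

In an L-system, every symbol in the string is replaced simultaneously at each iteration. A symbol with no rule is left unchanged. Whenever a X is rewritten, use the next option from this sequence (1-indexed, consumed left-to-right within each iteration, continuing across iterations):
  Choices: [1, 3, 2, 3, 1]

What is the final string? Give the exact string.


Step 0: XE
Step 1: BEEX  (used choices [1])
Step 2: XBXXE  (used choices [3])
Step 3: EEEXBEBEEX  (used choices [2, 3, 1])

Answer: EEEXBEBEEX


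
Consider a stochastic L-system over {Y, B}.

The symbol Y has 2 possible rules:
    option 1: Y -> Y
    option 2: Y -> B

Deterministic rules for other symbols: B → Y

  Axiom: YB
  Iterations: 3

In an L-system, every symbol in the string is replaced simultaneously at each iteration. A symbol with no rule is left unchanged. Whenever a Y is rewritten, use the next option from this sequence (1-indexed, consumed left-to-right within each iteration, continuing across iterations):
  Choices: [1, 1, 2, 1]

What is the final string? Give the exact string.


Step 0: YB
Step 1: YY  (used choices [1])
Step 2: YB  (used choices [1, 2])
Step 3: YY  (used choices [1])

Answer: YY


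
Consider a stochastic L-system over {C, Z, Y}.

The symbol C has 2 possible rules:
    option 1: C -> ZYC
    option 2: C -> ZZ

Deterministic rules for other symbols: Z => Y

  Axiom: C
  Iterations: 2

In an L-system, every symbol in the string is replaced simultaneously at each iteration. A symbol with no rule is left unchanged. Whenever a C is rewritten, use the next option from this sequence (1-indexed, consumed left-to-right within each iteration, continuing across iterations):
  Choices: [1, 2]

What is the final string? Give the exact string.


Answer: YYZZ

Derivation:
Step 0: C
Step 1: ZYC  (used choices [1])
Step 2: YYZZ  (used choices [2])


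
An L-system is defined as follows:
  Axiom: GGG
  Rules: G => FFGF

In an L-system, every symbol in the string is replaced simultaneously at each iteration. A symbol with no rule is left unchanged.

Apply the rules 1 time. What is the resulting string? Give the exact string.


Step 0: GGG
Step 1: FFGFFFGFFFGF

Answer: FFGFFFGFFFGF


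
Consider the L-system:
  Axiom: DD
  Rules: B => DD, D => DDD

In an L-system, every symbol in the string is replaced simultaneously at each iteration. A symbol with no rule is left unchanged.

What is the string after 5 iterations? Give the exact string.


Step 0: DD
Step 1: DDDDDD
Step 2: DDDDDDDDDDDDDDDDDD
Step 3: DDDDDDDDDDDDDDDDDDDDDDDDDDDDDDDDDDDDDDDDDDDDDDDDDDDDDD
Step 4: DDDDDDDDDDDDDDDDDDDDDDDDDDDDDDDDDDDDDDDDDDDDDDDDDDDDDDDDDDDDDDDDDDDDDDDDDDDDDDDDDDDDDDDDDDDDDDDDDDDDDDDDDDDDDDDDDDDDDDDDDDDDDDDDDDDDDDDDDDDDDDDDDDDDDDDDDDDDDDDDDD
Step 5: DDDDDDDDDDDDDDDDDDDDDDDDDDDDDDDDDDDDDDDDDDDDDDDDDDDDDDDDDDDDDDDDDDDDDDDDDDDDDDDDDDDDDDDDDDDDDDDDDDDDDDDDDDDDDDDDDDDDDDDDDDDDDDDDDDDDDDDDDDDDDDDDDDDDDDDDDDDDDDDDDDDDDDDDDDDDDDDDDDDDDDDDDDDDDDDDDDDDDDDDDDDDDDDDDDDDDDDDDDDDDDDDDDDDDDDDDDDDDDDDDDDDDDDDDDDDDDDDDDDDDDDDDDDDDDDDDDDDDDDDDDDDDDDDDDDDDDDDDDDDDDDDDDDDDDDDDDDDDDDDDDDDDDDDDDDDDDDDDDDDDDDDDDDDDDDDDDDDDDDDDDDDDDDDDDDDDDDDDDDDDDDDDDDDDDDDDDDDDDDDDDDDDDDDDDDDDDDDDDDDDDDDDDDDDDDDDDDDDDDDDDDDDDDDDDDDDDDDDDDDDDDDDDDDDDDDDDDDDDDDDDDDDD

Answer: DDDDDDDDDDDDDDDDDDDDDDDDDDDDDDDDDDDDDDDDDDDDDDDDDDDDDDDDDDDDDDDDDDDDDDDDDDDDDDDDDDDDDDDDDDDDDDDDDDDDDDDDDDDDDDDDDDDDDDDDDDDDDDDDDDDDDDDDDDDDDDDDDDDDDDDDDDDDDDDDDDDDDDDDDDDDDDDDDDDDDDDDDDDDDDDDDDDDDDDDDDDDDDDDDDDDDDDDDDDDDDDDDDDDDDDDDDDDDDDDDDDDDDDDDDDDDDDDDDDDDDDDDDDDDDDDDDDDDDDDDDDDDDDDDDDDDDDDDDDDDDDDDDDDDDDDDDDDDDDDDDDDDDDDDDDDDDDDDDDDDDDDDDDDDDDDDDDDDDDDDDDDDDDDDDDDDDDDDDDDDDDDDDDDDDDDDDDDDDDDDDDDDDDDDDDDDDDDDDDDDDDDDDDDDDDDDDDDDDDDDDDDDDDDDDDDDDDDDDDDDDDDDDDDDDDDDDDDDDDDDDDDDD


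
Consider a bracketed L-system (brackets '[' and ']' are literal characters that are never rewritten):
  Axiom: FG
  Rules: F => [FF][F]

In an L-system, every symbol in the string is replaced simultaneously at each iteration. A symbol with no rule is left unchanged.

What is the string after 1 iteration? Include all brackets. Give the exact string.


Answer: [FF][F]G

Derivation:
Step 0: FG
Step 1: [FF][F]G


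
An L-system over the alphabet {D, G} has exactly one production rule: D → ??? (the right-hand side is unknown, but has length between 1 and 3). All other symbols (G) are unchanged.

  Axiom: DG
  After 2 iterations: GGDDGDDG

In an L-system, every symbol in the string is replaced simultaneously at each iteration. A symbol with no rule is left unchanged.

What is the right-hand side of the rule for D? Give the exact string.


Answer: GDD

Derivation:
Trying D → GDD:
  Step 0: DG
  Step 1: GDDG
  Step 2: GGDDGDDG
Matches the given result.


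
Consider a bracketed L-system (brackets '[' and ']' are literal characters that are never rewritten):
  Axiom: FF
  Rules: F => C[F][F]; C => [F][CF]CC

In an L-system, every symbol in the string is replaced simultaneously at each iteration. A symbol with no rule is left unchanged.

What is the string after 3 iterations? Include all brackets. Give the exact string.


Answer: [C[F][F]][[F][CF]CCC[F][F]][F][CF]CC[F][CF]CC[[F][CF]CC[C[F][F]][C[F][F]]][[F][CF]CC[C[F][F]][C[F][F]]][C[F][F]][[F][CF]CCC[F][F]][F][CF]CC[F][CF]CC[[F][CF]CC[C[F][F]][C[F][F]]][[F][CF]CC[C[F][F]][C[F][F]]]

Derivation:
Step 0: FF
Step 1: C[F][F]C[F][F]
Step 2: [F][CF]CC[C[F][F]][C[F][F]][F][CF]CC[C[F][F]][C[F][F]]
Step 3: [C[F][F]][[F][CF]CCC[F][F]][F][CF]CC[F][CF]CC[[F][CF]CC[C[F][F]][C[F][F]]][[F][CF]CC[C[F][F]][C[F][F]]][C[F][F]][[F][CF]CCC[F][F]][F][CF]CC[F][CF]CC[[F][CF]CC[C[F][F]][C[F][F]]][[F][CF]CC[C[F][F]][C[F][F]]]


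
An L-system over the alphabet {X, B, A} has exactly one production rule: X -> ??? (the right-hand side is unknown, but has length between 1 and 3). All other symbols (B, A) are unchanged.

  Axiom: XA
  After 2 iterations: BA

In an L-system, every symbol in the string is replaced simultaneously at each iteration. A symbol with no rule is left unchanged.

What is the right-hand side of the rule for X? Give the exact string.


Answer: B

Derivation:
Trying X -> B:
  Step 0: XA
  Step 1: BA
  Step 2: BA
Matches the given result.


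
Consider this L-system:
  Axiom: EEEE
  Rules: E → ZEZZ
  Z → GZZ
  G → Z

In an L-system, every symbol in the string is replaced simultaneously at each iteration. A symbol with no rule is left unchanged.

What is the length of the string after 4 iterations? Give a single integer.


Answer: 340

Derivation:
Step 0: length = 4
Step 1: length = 16
Step 2: length = 52
Step 3: length = 136
Step 4: length = 340


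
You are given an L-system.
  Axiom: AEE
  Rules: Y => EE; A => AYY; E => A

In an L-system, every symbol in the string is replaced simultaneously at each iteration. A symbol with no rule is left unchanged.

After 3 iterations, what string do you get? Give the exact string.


Step 0: AEE
Step 1: AYYAA
Step 2: AYYEEEEAYYAYY
Step 3: AYYEEEEAAAAAYYEEEEAYYEEEE

Answer: AYYEEEEAAAAAYYEEEEAYYEEEE


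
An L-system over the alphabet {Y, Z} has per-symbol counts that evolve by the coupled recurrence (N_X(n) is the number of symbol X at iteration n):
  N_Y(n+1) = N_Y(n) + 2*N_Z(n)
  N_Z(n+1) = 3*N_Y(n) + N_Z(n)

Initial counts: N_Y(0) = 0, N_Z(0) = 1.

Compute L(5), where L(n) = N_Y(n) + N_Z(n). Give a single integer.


Step 0: N_Y=0, N_Z=1, L=1
Step 1: N_Y=2, N_Z=1, L=3
Step 2: N_Y=4, N_Z=7, L=11
Step 3: N_Y=18, N_Z=19, L=37
Step 4: N_Y=56, N_Z=73, L=129
Step 5: N_Y=202, N_Z=241, L=443

Answer: 443


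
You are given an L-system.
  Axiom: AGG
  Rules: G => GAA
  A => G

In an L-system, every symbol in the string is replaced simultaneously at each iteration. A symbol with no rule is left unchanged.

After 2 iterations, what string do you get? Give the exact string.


Step 0: AGG
Step 1: GGAAGAA
Step 2: GAAGAAGGGAAGG

Answer: GAAGAAGGGAAGG


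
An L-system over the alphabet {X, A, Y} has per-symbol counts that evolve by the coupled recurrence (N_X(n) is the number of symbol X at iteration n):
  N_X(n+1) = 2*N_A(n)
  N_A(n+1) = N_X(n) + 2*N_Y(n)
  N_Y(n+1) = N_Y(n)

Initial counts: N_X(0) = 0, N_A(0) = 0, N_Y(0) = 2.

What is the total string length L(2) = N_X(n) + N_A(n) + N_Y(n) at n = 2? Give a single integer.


Answer: 14

Derivation:
Step 0: N_X=0, N_A=0, N_Y=2, L=2
Step 1: N_X=0, N_A=4, N_Y=2, L=6
Step 2: N_X=8, N_A=4, N_Y=2, L=14


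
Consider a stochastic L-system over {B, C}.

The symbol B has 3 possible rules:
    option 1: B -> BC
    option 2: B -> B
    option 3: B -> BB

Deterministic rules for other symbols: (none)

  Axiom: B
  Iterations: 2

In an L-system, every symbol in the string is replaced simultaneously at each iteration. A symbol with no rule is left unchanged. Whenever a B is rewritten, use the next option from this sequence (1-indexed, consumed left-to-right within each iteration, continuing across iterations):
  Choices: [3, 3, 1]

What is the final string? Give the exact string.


Answer: BBBC

Derivation:
Step 0: B
Step 1: BB  (used choices [3])
Step 2: BBBC  (used choices [3, 1])


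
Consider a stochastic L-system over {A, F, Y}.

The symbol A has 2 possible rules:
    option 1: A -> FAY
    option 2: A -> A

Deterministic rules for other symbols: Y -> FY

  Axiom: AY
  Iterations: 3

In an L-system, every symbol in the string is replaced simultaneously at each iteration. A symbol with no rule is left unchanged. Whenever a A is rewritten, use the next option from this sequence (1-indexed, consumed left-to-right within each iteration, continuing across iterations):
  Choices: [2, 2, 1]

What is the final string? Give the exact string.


Answer: FAYFFFY

Derivation:
Step 0: AY
Step 1: AFY  (used choices [2])
Step 2: AFFY  (used choices [2])
Step 3: FAYFFFY  (used choices [1])


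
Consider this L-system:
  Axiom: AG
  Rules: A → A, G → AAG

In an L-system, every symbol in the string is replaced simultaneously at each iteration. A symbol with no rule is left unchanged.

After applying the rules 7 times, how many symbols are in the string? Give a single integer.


Step 0: length = 2
Step 1: length = 4
Step 2: length = 6
Step 3: length = 8
Step 4: length = 10
Step 5: length = 12
Step 6: length = 14
Step 7: length = 16

Answer: 16


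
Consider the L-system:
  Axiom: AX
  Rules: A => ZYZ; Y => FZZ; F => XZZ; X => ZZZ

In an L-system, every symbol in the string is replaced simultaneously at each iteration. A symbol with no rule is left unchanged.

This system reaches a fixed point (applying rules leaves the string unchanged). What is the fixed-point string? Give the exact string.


Step 0: AX
Step 1: ZYZZZZ
Step 2: ZFZZZZZZ
Step 3: ZXZZZZZZZZ
Step 4: ZZZZZZZZZZZZ
Step 5: ZZZZZZZZZZZZ  (unchanged — fixed point at step 4)

Answer: ZZZZZZZZZZZZ


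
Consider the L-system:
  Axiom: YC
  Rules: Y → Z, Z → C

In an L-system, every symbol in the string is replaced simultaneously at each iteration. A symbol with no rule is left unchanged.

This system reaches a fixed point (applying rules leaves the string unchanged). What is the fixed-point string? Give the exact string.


Answer: CC

Derivation:
Step 0: YC
Step 1: ZC
Step 2: CC
Step 3: CC  (unchanged — fixed point at step 2)


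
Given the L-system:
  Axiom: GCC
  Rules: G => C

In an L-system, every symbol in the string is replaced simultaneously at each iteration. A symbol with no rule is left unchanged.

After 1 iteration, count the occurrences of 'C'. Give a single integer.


Step 0: GCC  (2 'C')
Step 1: CCC  (3 'C')

Answer: 3


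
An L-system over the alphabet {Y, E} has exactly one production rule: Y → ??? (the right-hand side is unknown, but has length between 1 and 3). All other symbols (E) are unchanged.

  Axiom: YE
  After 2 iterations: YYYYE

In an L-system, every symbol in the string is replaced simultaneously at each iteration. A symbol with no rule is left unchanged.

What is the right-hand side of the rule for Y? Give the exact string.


Trying Y → YY:
  Step 0: YE
  Step 1: YYE
  Step 2: YYYYE
Matches the given result.

Answer: YY


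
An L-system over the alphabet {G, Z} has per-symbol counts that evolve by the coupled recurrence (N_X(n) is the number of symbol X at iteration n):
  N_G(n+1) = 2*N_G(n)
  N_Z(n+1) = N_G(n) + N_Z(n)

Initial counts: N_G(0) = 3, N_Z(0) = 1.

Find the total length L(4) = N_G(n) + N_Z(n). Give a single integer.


Step 0: N_G=3, N_Z=1, L=4
Step 1: N_G=6, N_Z=4, L=10
Step 2: N_G=12, N_Z=10, L=22
Step 3: N_G=24, N_Z=22, L=46
Step 4: N_G=48, N_Z=46, L=94

Answer: 94


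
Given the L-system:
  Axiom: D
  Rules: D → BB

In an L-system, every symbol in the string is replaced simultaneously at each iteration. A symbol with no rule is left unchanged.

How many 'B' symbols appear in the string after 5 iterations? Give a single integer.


Answer: 2

Derivation:
Step 0: D  (0 'B')
Step 1: BB  (2 'B')
Step 2: BB  (2 'B')
Step 3: BB  (2 'B')
Step 4: BB  (2 'B')
Step 5: BB  (2 'B')


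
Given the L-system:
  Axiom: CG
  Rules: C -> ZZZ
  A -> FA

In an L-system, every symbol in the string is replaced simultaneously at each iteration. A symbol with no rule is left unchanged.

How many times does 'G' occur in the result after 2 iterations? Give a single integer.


Step 0: CG  (1 'G')
Step 1: ZZZG  (1 'G')
Step 2: ZZZG  (1 'G')

Answer: 1


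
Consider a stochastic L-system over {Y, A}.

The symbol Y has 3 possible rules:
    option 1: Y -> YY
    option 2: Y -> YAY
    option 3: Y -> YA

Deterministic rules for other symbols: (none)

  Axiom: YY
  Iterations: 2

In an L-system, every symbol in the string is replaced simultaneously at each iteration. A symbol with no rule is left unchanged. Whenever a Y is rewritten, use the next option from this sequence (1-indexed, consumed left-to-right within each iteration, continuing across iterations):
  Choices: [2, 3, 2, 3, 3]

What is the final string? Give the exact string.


Answer: YAYAYAYAA

Derivation:
Step 0: YY
Step 1: YAYYA  (used choices [2, 3])
Step 2: YAYAYAYAA  (used choices [2, 3, 3])


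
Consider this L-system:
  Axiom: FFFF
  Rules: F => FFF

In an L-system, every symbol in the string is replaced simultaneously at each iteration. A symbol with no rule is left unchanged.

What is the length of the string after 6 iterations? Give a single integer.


Step 0: length = 4
Step 1: length = 12
Step 2: length = 36
Step 3: length = 108
Step 4: length = 324
Step 5: length = 972
Step 6: length = 2916

Answer: 2916


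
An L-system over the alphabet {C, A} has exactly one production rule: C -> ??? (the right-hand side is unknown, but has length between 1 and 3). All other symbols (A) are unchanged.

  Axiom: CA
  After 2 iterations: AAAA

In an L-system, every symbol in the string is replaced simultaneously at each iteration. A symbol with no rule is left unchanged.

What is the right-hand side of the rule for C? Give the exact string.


Answer: AAA

Derivation:
Trying C -> AAA:
  Step 0: CA
  Step 1: AAAA
  Step 2: AAAA
Matches the given result.


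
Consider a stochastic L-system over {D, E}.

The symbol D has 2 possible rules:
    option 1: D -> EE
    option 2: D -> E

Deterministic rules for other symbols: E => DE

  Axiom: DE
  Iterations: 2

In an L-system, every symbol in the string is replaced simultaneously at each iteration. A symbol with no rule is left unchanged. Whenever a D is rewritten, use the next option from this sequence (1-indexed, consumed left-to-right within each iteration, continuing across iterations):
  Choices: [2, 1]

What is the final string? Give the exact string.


Answer: DEEEDE

Derivation:
Step 0: DE
Step 1: EDE  (used choices [2])
Step 2: DEEEDE  (used choices [1])


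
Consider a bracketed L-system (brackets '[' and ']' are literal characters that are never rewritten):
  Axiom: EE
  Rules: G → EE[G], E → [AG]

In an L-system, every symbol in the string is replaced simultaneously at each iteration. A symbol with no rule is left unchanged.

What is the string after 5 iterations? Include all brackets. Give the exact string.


Answer: [A[A[AG][AG][EE[G]]][A[AG][AG][EE[G]]][[AEE[G]][AEE[G]][[AG][AG][EE[G]]]]][A[A[AG][AG][EE[G]]][A[AG][AG][EE[G]]][[AEE[G]][AEE[G]][[AG][AG][EE[G]]]]]

Derivation:
Step 0: EE
Step 1: [AG][AG]
Step 2: [AEE[G]][AEE[G]]
Step 3: [A[AG][AG][EE[G]]][A[AG][AG][EE[G]]]
Step 4: [A[AEE[G]][AEE[G]][[AG][AG][EE[G]]]][A[AEE[G]][AEE[G]][[AG][AG][EE[G]]]]
Step 5: [A[A[AG][AG][EE[G]]][A[AG][AG][EE[G]]][[AEE[G]][AEE[G]][[AG][AG][EE[G]]]]][A[A[AG][AG][EE[G]]][A[AG][AG][EE[G]]][[AEE[G]][AEE[G]][[AG][AG][EE[G]]]]]


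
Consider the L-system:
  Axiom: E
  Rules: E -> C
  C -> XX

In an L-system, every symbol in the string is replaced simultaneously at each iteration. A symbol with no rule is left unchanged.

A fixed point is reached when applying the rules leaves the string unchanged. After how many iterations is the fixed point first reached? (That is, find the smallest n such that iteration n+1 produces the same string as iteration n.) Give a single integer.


Step 0: E
Step 1: C
Step 2: XX
Step 3: XX  (unchanged — fixed point at step 2)

Answer: 2


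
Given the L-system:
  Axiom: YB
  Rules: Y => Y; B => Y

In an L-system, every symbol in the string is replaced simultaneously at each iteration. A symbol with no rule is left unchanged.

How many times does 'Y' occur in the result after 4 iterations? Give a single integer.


Step 0: YB  (1 'Y')
Step 1: YY  (2 'Y')
Step 2: YY  (2 'Y')
Step 3: YY  (2 'Y')
Step 4: YY  (2 'Y')

Answer: 2


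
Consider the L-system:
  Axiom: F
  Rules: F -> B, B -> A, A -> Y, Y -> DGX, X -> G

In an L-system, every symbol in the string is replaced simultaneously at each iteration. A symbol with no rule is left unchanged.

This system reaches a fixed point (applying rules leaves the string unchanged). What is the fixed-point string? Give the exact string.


Answer: DGG

Derivation:
Step 0: F
Step 1: B
Step 2: A
Step 3: Y
Step 4: DGX
Step 5: DGG
Step 6: DGG  (unchanged — fixed point at step 5)


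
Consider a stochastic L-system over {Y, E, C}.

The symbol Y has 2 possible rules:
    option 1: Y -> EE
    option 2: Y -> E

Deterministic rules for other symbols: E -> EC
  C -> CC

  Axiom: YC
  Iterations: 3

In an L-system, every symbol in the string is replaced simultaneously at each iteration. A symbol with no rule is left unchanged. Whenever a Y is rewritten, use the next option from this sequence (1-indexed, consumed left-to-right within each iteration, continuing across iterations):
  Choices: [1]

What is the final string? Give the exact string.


Step 0: YC
Step 1: EECC  (used choices [1])
Step 2: ECECCCCC  (used choices [])
Step 3: ECCCECCCCCCCCCCC  (used choices [])

Answer: ECCCECCCCCCCCCCC


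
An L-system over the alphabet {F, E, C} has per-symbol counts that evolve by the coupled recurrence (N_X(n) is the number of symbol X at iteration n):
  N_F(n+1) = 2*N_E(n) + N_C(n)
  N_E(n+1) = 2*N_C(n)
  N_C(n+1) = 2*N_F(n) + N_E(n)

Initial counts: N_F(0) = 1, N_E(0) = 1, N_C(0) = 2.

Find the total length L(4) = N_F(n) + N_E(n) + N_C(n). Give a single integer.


Step 0: N_F=1, N_E=1, N_C=2, L=4
Step 1: N_F=4, N_E=4, N_C=3, L=11
Step 2: N_F=11, N_E=6, N_C=12, L=29
Step 3: N_F=24, N_E=24, N_C=28, L=76
Step 4: N_F=76, N_E=56, N_C=72, L=204

Answer: 204


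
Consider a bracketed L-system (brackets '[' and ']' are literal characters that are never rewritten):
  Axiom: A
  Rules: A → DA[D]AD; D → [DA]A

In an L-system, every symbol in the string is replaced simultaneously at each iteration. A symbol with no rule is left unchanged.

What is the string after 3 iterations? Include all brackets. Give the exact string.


Step 0: A
Step 1: DA[D]AD
Step 2: [DA]ADA[D]AD[[DA]A]DA[D]AD[DA]A
Step 3: [[DA]ADA[D]AD]DA[D]AD[DA]ADA[D]AD[[DA]A]DA[D]AD[DA]A[[[DA]ADA[D]AD]DA[D]AD][DA]ADA[D]AD[[DA]A]DA[D]AD[DA]A[[DA]ADA[D]AD]DA[D]AD

Answer: [[DA]ADA[D]AD]DA[D]AD[DA]ADA[D]AD[[DA]A]DA[D]AD[DA]A[[[DA]ADA[D]AD]DA[D]AD][DA]ADA[D]AD[[DA]A]DA[D]AD[DA]A[[DA]ADA[D]AD]DA[D]AD


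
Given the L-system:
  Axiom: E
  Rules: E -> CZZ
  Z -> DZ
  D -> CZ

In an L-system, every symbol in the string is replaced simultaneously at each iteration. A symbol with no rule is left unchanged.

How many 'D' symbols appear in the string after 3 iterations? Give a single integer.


Answer: 2

Derivation:
Step 0: E  (0 'D')
Step 1: CZZ  (0 'D')
Step 2: CDZDZ  (2 'D')
Step 3: CCZDZCZDZ  (2 'D')


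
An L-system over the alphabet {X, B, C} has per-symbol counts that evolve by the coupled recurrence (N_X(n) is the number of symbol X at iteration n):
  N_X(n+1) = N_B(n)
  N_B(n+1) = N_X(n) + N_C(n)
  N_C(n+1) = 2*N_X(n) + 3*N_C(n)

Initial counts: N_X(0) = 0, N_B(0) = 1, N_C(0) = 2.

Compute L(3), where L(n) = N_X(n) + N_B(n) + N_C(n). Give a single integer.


Answer: 93

Derivation:
Step 0: N_X=0, N_B=1, N_C=2, L=3
Step 1: N_X=1, N_B=2, N_C=6, L=9
Step 2: N_X=2, N_B=7, N_C=20, L=29
Step 3: N_X=7, N_B=22, N_C=64, L=93


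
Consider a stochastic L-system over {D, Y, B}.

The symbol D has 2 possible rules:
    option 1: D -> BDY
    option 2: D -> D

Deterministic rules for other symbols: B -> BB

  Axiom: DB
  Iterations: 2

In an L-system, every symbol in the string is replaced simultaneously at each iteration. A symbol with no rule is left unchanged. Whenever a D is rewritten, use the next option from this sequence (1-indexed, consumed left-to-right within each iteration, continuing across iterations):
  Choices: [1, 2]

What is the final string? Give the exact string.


Answer: BBDYBBBB

Derivation:
Step 0: DB
Step 1: BDYBB  (used choices [1])
Step 2: BBDYBBBB  (used choices [2])


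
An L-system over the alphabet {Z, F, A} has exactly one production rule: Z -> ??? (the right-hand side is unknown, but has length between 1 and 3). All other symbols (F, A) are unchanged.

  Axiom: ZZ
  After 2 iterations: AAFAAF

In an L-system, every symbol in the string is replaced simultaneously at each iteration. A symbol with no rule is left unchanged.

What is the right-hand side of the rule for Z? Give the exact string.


Trying Z -> AAF:
  Step 0: ZZ
  Step 1: AAFAAF
  Step 2: AAFAAF
Matches the given result.

Answer: AAF


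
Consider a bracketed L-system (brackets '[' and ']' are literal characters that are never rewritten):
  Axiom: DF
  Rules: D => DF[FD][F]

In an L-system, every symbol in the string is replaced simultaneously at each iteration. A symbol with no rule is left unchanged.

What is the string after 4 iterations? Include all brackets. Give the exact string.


Step 0: DF
Step 1: DF[FD][F]F
Step 2: DF[FD][F]F[FDF[FD][F]][F]F
Step 3: DF[FD][F]F[FDF[FD][F]][F]F[FDF[FD][F]F[FDF[FD][F]][F]][F]F
Step 4: DF[FD][F]F[FDF[FD][F]][F]F[FDF[FD][F]F[FDF[FD][F]][F]][F]F[FDF[FD][F]F[FDF[FD][F]][F]F[FDF[FD][F]F[FDF[FD][F]][F]][F]][F]F

Answer: DF[FD][F]F[FDF[FD][F]][F]F[FDF[FD][F]F[FDF[FD][F]][F]][F]F[FDF[FD][F]F[FDF[FD][F]][F]F[FDF[FD][F]F[FDF[FD][F]][F]][F]][F]F


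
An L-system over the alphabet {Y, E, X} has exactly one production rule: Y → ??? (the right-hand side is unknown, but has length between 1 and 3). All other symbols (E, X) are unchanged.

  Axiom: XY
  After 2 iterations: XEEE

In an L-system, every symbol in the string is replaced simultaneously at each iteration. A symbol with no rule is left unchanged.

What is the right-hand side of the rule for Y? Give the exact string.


Trying Y → EEE:
  Step 0: XY
  Step 1: XEEE
  Step 2: XEEE
Matches the given result.

Answer: EEE


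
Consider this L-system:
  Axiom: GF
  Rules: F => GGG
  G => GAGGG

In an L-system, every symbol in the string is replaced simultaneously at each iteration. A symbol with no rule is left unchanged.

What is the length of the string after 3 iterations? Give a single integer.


Step 0: length = 2
Step 1: length = 8
Step 2: length = 36
Step 3: length = 148

Answer: 148


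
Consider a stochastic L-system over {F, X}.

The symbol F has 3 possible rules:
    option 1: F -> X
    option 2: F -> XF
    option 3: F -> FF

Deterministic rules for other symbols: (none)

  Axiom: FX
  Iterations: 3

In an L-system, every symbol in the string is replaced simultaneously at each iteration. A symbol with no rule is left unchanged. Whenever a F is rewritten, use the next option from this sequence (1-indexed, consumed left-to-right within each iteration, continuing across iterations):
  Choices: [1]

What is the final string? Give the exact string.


Step 0: FX
Step 1: XX  (used choices [1])
Step 2: XX  (used choices [])
Step 3: XX  (used choices [])

Answer: XX


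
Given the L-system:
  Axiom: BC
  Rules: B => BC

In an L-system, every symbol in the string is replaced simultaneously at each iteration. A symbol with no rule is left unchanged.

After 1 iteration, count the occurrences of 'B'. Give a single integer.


Answer: 1

Derivation:
Step 0: BC  (1 'B')
Step 1: BCC  (1 'B')


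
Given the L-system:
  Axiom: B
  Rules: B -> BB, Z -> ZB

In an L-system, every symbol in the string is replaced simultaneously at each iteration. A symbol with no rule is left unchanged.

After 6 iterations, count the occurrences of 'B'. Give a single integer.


Answer: 64

Derivation:
Step 0: B  (1 'B')
Step 1: BB  (2 'B')
Step 2: BBBB  (4 'B')
Step 3: BBBBBBBB  (8 'B')
Step 4: BBBBBBBBBBBBBBBB  (16 'B')
Step 5: BBBBBBBBBBBBBBBBBBBBBBBBBBBBBBBB  (32 'B')
Step 6: BBBBBBBBBBBBBBBBBBBBBBBBBBBBBBBBBBBBBBBBBBBBBBBBBBBBBBBBBBBBBBBB  (64 'B')


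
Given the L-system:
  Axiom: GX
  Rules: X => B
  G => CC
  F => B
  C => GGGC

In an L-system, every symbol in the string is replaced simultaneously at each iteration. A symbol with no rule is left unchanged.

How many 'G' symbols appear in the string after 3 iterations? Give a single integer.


Answer: 6

Derivation:
Step 0: GX  (1 'G')
Step 1: CCB  (0 'G')
Step 2: GGGCGGGCB  (6 'G')
Step 3: CCCCCCGGGCCCCCCCGGGCB  (6 'G')


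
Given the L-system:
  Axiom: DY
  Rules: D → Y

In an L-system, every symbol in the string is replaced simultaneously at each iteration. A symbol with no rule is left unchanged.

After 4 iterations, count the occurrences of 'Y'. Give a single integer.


Step 0: DY  (1 'Y')
Step 1: YY  (2 'Y')
Step 2: YY  (2 'Y')
Step 3: YY  (2 'Y')
Step 4: YY  (2 'Y')

Answer: 2


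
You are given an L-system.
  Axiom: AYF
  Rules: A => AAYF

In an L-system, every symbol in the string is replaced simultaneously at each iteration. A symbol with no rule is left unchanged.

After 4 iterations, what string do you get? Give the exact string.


Answer: AAYFAAYFYFAAYFAAYFYFYFAAYFAAYFYFAAYFAAYFYFYFYFYF

Derivation:
Step 0: AYF
Step 1: AAYFYF
Step 2: AAYFAAYFYFYF
Step 3: AAYFAAYFYFAAYFAAYFYFYFYF
Step 4: AAYFAAYFYFAAYFAAYFYFYFAAYFAAYFYFAAYFAAYFYFYFYFYF


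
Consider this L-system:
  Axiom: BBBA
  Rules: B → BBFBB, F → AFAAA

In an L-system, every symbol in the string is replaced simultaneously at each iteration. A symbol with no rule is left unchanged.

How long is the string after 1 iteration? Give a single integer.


Answer: 16

Derivation:
Step 0: length = 4
Step 1: length = 16


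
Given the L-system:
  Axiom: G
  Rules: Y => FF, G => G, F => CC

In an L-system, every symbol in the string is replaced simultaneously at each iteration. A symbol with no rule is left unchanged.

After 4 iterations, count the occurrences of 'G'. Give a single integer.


Answer: 1

Derivation:
Step 0: G  (1 'G')
Step 1: G  (1 'G')
Step 2: G  (1 'G')
Step 3: G  (1 'G')
Step 4: G  (1 'G')


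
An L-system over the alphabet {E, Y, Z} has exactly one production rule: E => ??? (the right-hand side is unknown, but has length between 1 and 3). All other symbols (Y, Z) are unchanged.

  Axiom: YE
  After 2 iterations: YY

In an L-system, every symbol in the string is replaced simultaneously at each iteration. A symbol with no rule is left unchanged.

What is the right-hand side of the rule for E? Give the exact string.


Answer: Y

Derivation:
Trying E => Y:
  Step 0: YE
  Step 1: YY
  Step 2: YY
Matches the given result.


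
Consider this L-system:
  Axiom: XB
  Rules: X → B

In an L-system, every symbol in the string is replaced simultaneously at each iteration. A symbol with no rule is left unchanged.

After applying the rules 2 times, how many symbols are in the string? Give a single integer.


Step 0: length = 2
Step 1: length = 2
Step 2: length = 2

Answer: 2


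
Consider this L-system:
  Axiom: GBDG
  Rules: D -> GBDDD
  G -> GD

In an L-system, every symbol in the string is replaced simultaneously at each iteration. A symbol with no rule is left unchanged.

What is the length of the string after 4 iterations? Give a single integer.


Step 0: length = 4
Step 1: length = 10
Step 2: length = 33
Step 3: length = 113
Step 4: length = 387

Answer: 387


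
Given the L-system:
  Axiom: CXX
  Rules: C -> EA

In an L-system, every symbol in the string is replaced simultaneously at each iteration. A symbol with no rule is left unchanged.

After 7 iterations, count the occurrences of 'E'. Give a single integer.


Step 0: CXX  (0 'E')
Step 1: EAXX  (1 'E')
Step 2: EAXX  (1 'E')
Step 3: EAXX  (1 'E')
Step 4: EAXX  (1 'E')
Step 5: EAXX  (1 'E')
Step 6: EAXX  (1 'E')
Step 7: EAXX  (1 'E')

Answer: 1


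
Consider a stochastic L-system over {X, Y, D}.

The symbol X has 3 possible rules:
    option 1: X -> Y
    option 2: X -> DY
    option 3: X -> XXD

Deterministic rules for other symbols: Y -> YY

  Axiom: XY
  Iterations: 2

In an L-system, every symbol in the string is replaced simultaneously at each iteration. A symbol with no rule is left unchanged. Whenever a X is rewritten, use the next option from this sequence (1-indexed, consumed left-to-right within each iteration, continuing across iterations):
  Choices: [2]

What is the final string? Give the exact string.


Answer: DYYYYYY

Derivation:
Step 0: XY
Step 1: DYYY  (used choices [2])
Step 2: DYYYYYY  (used choices [])


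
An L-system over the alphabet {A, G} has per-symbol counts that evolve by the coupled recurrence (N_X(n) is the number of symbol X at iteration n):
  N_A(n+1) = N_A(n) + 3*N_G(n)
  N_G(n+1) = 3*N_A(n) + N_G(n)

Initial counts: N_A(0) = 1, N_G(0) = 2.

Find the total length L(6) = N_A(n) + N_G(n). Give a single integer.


Answer: 12288

Derivation:
Step 0: N_A=1, N_G=2, L=3
Step 1: N_A=7, N_G=5, L=12
Step 2: N_A=22, N_G=26, L=48
Step 3: N_A=100, N_G=92, L=192
Step 4: N_A=376, N_G=392, L=768
Step 5: N_A=1552, N_G=1520, L=3072
Step 6: N_A=6112, N_G=6176, L=12288


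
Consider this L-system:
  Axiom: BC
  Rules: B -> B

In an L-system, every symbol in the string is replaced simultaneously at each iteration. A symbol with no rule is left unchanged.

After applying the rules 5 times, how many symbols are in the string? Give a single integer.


Step 0: length = 2
Step 1: length = 2
Step 2: length = 2
Step 3: length = 2
Step 4: length = 2
Step 5: length = 2

Answer: 2


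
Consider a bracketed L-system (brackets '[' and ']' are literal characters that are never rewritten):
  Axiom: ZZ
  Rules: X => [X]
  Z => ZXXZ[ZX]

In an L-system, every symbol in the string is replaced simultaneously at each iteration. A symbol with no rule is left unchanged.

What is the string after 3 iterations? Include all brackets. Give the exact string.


Step 0: ZZ
Step 1: ZXXZ[ZX]ZXXZ[ZX]
Step 2: ZXXZ[ZX][X][X]ZXXZ[ZX][ZXXZ[ZX][X]]ZXXZ[ZX][X][X]ZXXZ[ZX][ZXXZ[ZX][X]]
Step 3: ZXXZ[ZX][X][X]ZXXZ[ZX][ZXXZ[ZX][X]][[X]][[X]]ZXXZ[ZX][X][X]ZXXZ[ZX][ZXXZ[ZX][X]][ZXXZ[ZX][X][X]ZXXZ[ZX][ZXXZ[ZX][X]][[X]]]ZXXZ[ZX][X][X]ZXXZ[ZX][ZXXZ[ZX][X]][[X]][[X]]ZXXZ[ZX][X][X]ZXXZ[ZX][ZXXZ[ZX][X]][ZXXZ[ZX][X][X]ZXXZ[ZX][ZXXZ[ZX][X]][[X]]]

Answer: ZXXZ[ZX][X][X]ZXXZ[ZX][ZXXZ[ZX][X]][[X]][[X]]ZXXZ[ZX][X][X]ZXXZ[ZX][ZXXZ[ZX][X]][ZXXZ[ZX][X][X]ZXXZ[ZX][ZXXZ[ZX][X]][[X]]]ZXXZ[ZX][X][X]ZXXZ[ZX][ZXXZ[ZX][X]][[X]][[X]]ZXXZ[ZX][X][X]ZXXZ[ZX][ZXXZ[ZX][X]][ZXXZ[ZX][X][X]ZXXZ[ZX][ZXXZ[ZX][X]][[X]]]
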